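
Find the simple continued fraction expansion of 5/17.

Run the Euclidean algorithm on 5 and 17; the successive quotients are the partial quotients a_0, a_1, ... (each step inverts the fractional part left over by the previous one):
  5 = 0*17 + 5, so a_0 = 0.
  17 = 3*5 + 2, so a_1 = 3.
  5 = 2*2 + 1, so a_2 = 2.
  2 = 2*1 + 0, so a_3 = 2.
The remainder reaches 0 after 4 divisions, so the expansion has 4 partial quotients, read off in order.

[0; 3, 2, 2]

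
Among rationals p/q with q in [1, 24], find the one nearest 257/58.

31/7

Expand x = 257/58 as a continued fraction with the Euclidean algorithm:
  257 = 4*58 + 25, so a_0 = 4.
  58 = 2*25 + 8, so a_1 = 2.
  25 = 3*8 + 1, so a_2 = 3.
  8 = 8*1 + 0, so a_3 = 8.
so x = [4; 2, 3, 8].
Convergents (p_i = a_i*p_{i-1} + p_{i-2}, q_i = a_i*q_{i-1} + q_{i-2} with p_{-2}=0, p_{-1}=1, q_{-2}=1, q_{-1}=0), until the denominator exceeds 24:
  i=0: a_0=4, p_0 = 4*1 + 0 = 4, q_0 = 4*0 + 1 = 1.
  i=1: a_1=2, p_1 = 2*4 + 1 = 9, q_1 = 2*1 + 0 = 2.
  i=2: a_2=3, p_2 = 3*9 + 4 = 31, q_2 = 3*2 + 1 = 7.
  i=3: a_3=8, p_3 = 8*31 + 9 = 257, q_3 = 8*7 + 2 = 58.
q_3 = 58 > 24, so the last convergent with denominator <= 24 is p_2/q_2 = 31/7.
The closest fraction with denominator <= 24 is either p_2/q_2 or the intermediate fraction (k*p_2 + p_1)/(k*q_2 + q_1) with the largest k >= 1 whose denominator stays <= 24; these approach x as k grows, and every other convergent or intermediate fraction in range is farther away.
Largest k: floor((24 - q_1)/q_2) = floor((24 - 2)/7) = 3.
That gives (3*31 + 9)/(3*7 + 2) = 102/23.
Compare the errors: |x - 31/7| = |257*7 - 31*58|/(58*7) = 1/406, and |x - 102/23| = |257*23 - 102*58|/(58*23) = 5/1334.
Cross-multiplying, 1*1334 = 1334 < 2030 = 5*406, so 1/406 is smaller: the convergent 31/7 is closer to x than 102/23.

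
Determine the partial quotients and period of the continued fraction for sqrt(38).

[6; (6, 12)]

Write x_i = (sqrt(38) + m_i)/d_i with (m_0, d_0) = (0, 1). a_0 = floor(sqrt(38)) = 6, since 6^2 = 36 <= 38 < 49 = 7^2.
Iterate m_{i+1} = d_i*a_i - m_i, d_{i+1} = (38 - m_{i+1}^2)/d_i, a_{i+1} = floor((a_0 + m_{i+1})/d_{i+1}):
  m_1 = 1*6 - 0 = 6, d_1 = (38 - 6^2)/1 = 2/1 = 2, a_1 = floor((6 + 6)/2) = 6.
  m_2 = 2*6 - 6 = 6, d_2 = (38 - 6^2)/2 = 2/2 = 1, a_2 = floor((6 + 6)/1) = 12.
  m_3 = 1*12 - 6 = 6, d_3 = (38 - 6^2)/1 = 2/1 = 2: (m_3, d_3) = (m_1, d_1) = (6, 2), so from here the quotients repeat a_1, a_2; the period length is 2.
Hence the expansion of sqrt(38) is a_0 = 6 followed by the repeating block 6, 12 (period 2).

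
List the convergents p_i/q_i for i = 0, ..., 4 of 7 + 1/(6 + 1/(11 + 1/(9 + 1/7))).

Using the convergent recurrence p_i = a_i*p_{i-1} + p_{i-2}, q_i = a_i*q_{i-1} + q_{i-2} with p_{-2}=0, p_{-1}=1, q_{-2}=1, q_{-1}=0:
  i=0: a_0=7, p_0 = 7*1 + 0 = 7, q_0 = 7*0 + 1 = 1.
  i=1: a_1=6, p_1 = 6*7 + 1 = 43, q_1 = 6*1 + 0 = 6.
  i=2: a_2=11, p_2 = 11*43 + 7 = 480, q_2 = 11*6 + 1 = 67.
  i=3: a_3=9, p_3 = 9*480 + 43 = 4363, q_3 = 9*67 + 6 = 609.
  i=4: a_4=7, p_4 = 7*4363 + 480 = 31021, q_4 = 7*609 + 67 = 4330.

7/1, 43/6, 480/67, 4363/609, 31021/4330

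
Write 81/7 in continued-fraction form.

Run the Euclidean algorithm on 81 and 7; the successive quotients are the partial quotients a_0, a_1, ... (each step inverts the fractional part left over by the previous one):
  81 = 11*7 + 4, so a_0 = 11.
  7 = 1*4 + 3, so a_1 = 1.
  4 = 1*3 + 1, so a_2 = 1.
  3 = 3*1 + 0, so a_3 = 3.
The remainder reaches 0 after 4 divisions, so the expansion has 4 partial quotients, read off in order.

[11; 1, 1, 3]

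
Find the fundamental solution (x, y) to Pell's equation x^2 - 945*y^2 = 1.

(x, y) = (275561, 8964)

First expand sqrt(945) as a continued fraction. With x_i = (sqrt(945) + m_i)/d_i and (m_0, d_0) = (0, 1): a_0 = floor(sqrt(945)) = 30, since 30^2 = 900 <= 945 < 961 = 31^2.
Iterate m_{i+1} = d_i*a_i - m_i, d_{i+1} = (945 - m_{i+1}^2)/d_i, a_{i+1} = floor((a_0 + m_{i+1})/d_{i+1}):
  m_1 = 1*30 - 0 = 30, d_1 = (945 - 30^2)/1 = 45/1 = 45, a_1 = floor((30 + 30)/45) = 1.
  m_2 = 45*1 - 30 = 15, d_2 = (945 - 15^2)/45 = 720/45 = 16, a_2 = floor((30 + 15)/16) = 2.
  m_3 = 16*2 - 15 = 17, d_3 = (945 - 17^2)/16 = 656/16 = 41, a_3 = floor((30 + 17)/41) = 1.
  m_4 = 41*1 - 17 = 24, d_4 = (945 - 24^2)/41 = 369/41 = 9, a_4 = floor((30 + 24)/9) = 6.
  m_5 = 9*6 - 24 = 30, d_5 = (945 - 30^2)/9 = 45/9 = 5, a_5 = floor((30 + 30)/5) = 12.
  m_6 = 5*12 - 30 = 30, d_6 = (945 - 30^2)/5 = 45/5 = 9, a_6 = floor((30 + 30)/9) = 6.
  m_7 = 9*6 - 30 = 24, d_7 = (945 - 24^2)/9 = 369/9 = 41, a_7 = floor((30 + 24)/41) = 1.
  m_8 = 41*1 - 24 = 17, d_8 = (945 - 17^2)/41 = 656/41 = 16, a_8 = floor((30 + 17)/16) = 2.
  m_9 = 16*2 - 17 = 15, d_9 = (945 - 15^2)/16 = 720/16 = 45, a_9 = floor((30 + 15)/45) = 1.
  m_10 = 45*1 - 15 = 30, d_10 = (945 - 30^2)/45 = 45/45 = 1, a_10 = floor((30 + 30)/1) = 60.
  m_11 = 1*60 - 30 = 30, d_11 = (945 - 30^2)/1 = 45/1 = 45: (m_11, d_11) = (m_1, d_1) = (30, 45), so from here the quotients repeat a_1, ..., a_10; the period length is 10.
So sqrt(945) = [30; (1, 2, 1, 6, 12, 6, 1, 2, 1, 60)] with period length k = 10.
k is even, so the fundamental solution of x^2 - 945y^2 = 1 is (p_{k-1}, q_{k-1}) = (p_9, q_9); compute convergents through index 9.
Convergents (p_i = a_i*p_{i-1} + p_{i-2}, q_i = a_i*q_{i-1} + q_{i-2} with p_{-2}=0, p_{-1}=1, q_{-2}=1, q_{-1}=0):
  i=0: a_0=30, p_0 = 30*1 + 0 = 30, q_0 = 30*0 + 1 = 1.
  i=1: a_1=1, p_1 = 1*30 + 1 = 31, q_1 = 1*1 + 0 = 1.
  i=2: a_2=2, p_2 = 2*31 + 30 = 92, q_2 = 2*1 + 1 = 3.
  i=3: a_3=1, p_3 = 1*92 + 31 = 123, q_3 = 1*3 + 1 = 4.
  i=4: a_4=6, p_4 = 6*123 + 92 = 830, q_4 = 6*4 + 3 = 27.
  i=5: a_5=12, p_5 = 12*830 + 123 = 10083, q_5 = 12*27 + 4 = 328.
  i=6: a_6=6, p_6 = 6*10083 + 830 = 61328, q_6 = 6*328 + 27 = 1995.
  i=7: a_7=1, p_7 = 1*61328 + 10083 = 71411, q_7 = 1*1995 + 328 = 2323.
  i=8: a_8=2, p_8 = 2*71411 + 61328 = 204150, q_8 = 2*2323 + 1995 = 6641.
  i=9: a_9=1, p_9 = 1*204150 + 71411 = 275561, q_9 = 1*6641 + 2323 = 8964.
Check: 275561^2 - 945*8964^2 = 75933864721 - 75933864720 = 1, so (x, y) = (275561, 8964) solves the equation, and by the theorem it is the least positive solution.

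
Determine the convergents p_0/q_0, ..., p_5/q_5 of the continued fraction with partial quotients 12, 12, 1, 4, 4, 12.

12/1, 145/12, 157/13, 773/64, 3249/269, 39761/3292

Using the convergent recurrence p_i = a_i*p_{i-1} + p_{i-2}, q_i = a_i*q_{i-1} + q_{i-2} with p_{-2}=0, p_{-1}=1, q_{-2}=1, q_{-1}=0:
  i=0: a_0=12, p_0 = 12*1 + 0 = 12, q_0 = 12*0 + 1 = 1.
  i=1: a_1=12, p_1 = 12*12 + 1 = 145, q_1 = 12*1 + 0 = 12.
  i=2: a_2=1, p_2 = 1*145 + 12 = 157, q_2 = 1*12 + 1 = 13.
  i=3: a_3=4, p_3 = 4*157 + 145 = 773, q_3 = 4*13 + 12 = 64.
  i=4: a_4=4, p_4 = 4*773 + 157 = 3249, q_4 = 4*64 + 13 = 269.
  i=5: a_5=12, p_5 = 12*3249 + 773 = 39761, q_5 = 12*269 + 64 = 3292.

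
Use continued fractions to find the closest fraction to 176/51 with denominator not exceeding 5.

Expand x = 176/51 as a continued fraction with the Euclidean algorithm:
  176 = 3*51 + 23, so a_0 = 3.
  51 = 2*23 + 5, so a_1 = 2.
  23 = 4*5 + 3, so a_2 = 4.
  5 = 1*3 + 2, so a_3 = 1.
  3 = 1*2 + 1, so a_4 = 1.
  2 = 2*1 + 0, so a_5 = 2.
so x = [3; 2, 4, 1, 1, 2].
Convergents (p_i = a_i*p_{i-1} + p_{i-2}, q_i = a_i*q_{i-1} + q_{i-2} with p_{-2}=0, p_{-1}=1, q_{-2}=1, q_{-1}=0), until the denominator exceeds 5:
  i=0: a_0=3, p_0 = 3*1 + 0 = 3, q_0 = 3*0 + 1 = 1.
  i=1: a_1=2, p_1 = 2*3 + 1 = 7, q_1 = 2*1 + 0 = 2.
  i=2: a_2=4, p_2 = 4*7 + 3 = 31, q_2 = 4*2 + 1 = 9.
q_2 = 9 > 5, so the last convergent with denominator <= 5 is p_1/q_1 = 7/2.
The closest fraction with denominator <= 5 is either p_1/q_1 or the intermediate fraction (k*p_1 + p_0)/(k*q_1 + q_0) with the largest k >= 1 whose denominator stays <= 5; these approach x as k grows, and every other convergent or intermediate fraction in range is farther away.
Largest k: floor((5 - q_0)/q_1) = floor((5 - 1)/2) = 2.
That gives (2*7 + 3)/(2*2 + 1) = 17/5.
Compare the errors: |x - 7/2| = |176*2 - 7*51|/(51*2) = 5/102, and |x - 17/5| = |176*5 - 17*51|/(51*5) = 13/255.
Cross-multiplying, 5*255 = 1275 < 1326 = 13*102, so 5/102 is smaller: the convergent 7/2 is closer to x than 17/5.

7/2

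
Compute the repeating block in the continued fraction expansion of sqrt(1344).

Write x_i = (sqrt(1344) + m_i)/d_i with (m_0, d_0) = (0, 1). a_0 = floor(sqrt(1344)) = 36, since 36^2 = 1296 <= 1344 < 1369 = 37^2.
Iterate m_{i+1} = d_i*a_i - m_i, d_{i+1} = (1344 - m_{i+1}^2)/d_i, a_{i+1} = floor((a_0 + m_{i+1})/d_{i+1}):
  m_1 = 1*36 - 0 = 36, d_1 = (1344 - 36^2)/1 = 48/1 = 48, a_1 = floor((36 + 36)/48) = 1.
  m_2 = 48*1 - 36 = 12, d_2 = (1344 - 12^2)/48 = 1200/48 = 25, a_2 = floor((36 + 12)/25) = 1.
  m_3 = 25*1 - 12 = 13, d_3 = (1344 - 13^2)/25 = 1175/25 = 47, a_3 = floor((36 + 13)/47) = 1.
  m_4 = 47*1 - 13 = 34, d_4 = (1344 - 34^2)/47 = 188/47 = 4, a_4 = floor((36 + 34)/4) = 17.
  m_5 = 4*17 - 34 = 34, d_5 = (1344 - 34^2)/4 = 188/4 = 47, a_5 = floor((36 + 34)/47) = 1.
  m_6 = 47*1 - 34 = 13, d_6 = (1344 - 13^2)/47 = 1175/47 = 25, a_6 = floor((36 + 13)/25) = 1.
  m_7 = 25*1 - 13 = 12, d_7 = (1344 - 12^2)/25 = 1200/25 = 48, a_7 = floor((36 + 12)/48) = 1.
  m_8 = 48*1 - 12 = 36, d_8 = (1344 - 36^2)/48 = 48/48 = 1, a_8 = floor((36 + 36)/1) = 72.
  m_9 = 1*72 - 36 = 36, d_9 = (1344 - 36^2)/1 = 48/1 = 48: (m_9, d_9) = (m_1, d_1) = (36, 48), so from here the quotients repeat a_1, ..., a_8; the period length is 8.
Hence the expansion of sqrt(1344) is a_0 = 36 followed by the repeating block 1, 1, 1, 17, 1, 1, 1, 72 (period 8).

[36; (1, 1, 1, 17, 1, 1, 1, 72)]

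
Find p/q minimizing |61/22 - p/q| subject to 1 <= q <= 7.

11/4

Expand x = 61/22 as a continued fraction with the Euclidean algorithm:
  61 = 2*22 + 17, so a_0 = 2.
  22 = 1*17 + 5, so a_1 = 1.
  17 = 3*5 + 2, so a_2 = 3.
  5 = 2*2 + 1, so a_3 = 2.
  2 = 2*1 + 0, so a_4 = 2.
so x = [2; 1, 3, 2, 2].
Convergents (p_i = a_i*p_{i-1} + p_{i-2}, q_i = a_i*q_{i-1} + q_{i-2} with p_{-2}=0, p_{-1}=1, q_{-2}=1, q_{-1}=0), until the denominator exceeds 7:
  i=0: a_0=2, p_0 = 2*1 + 0 = 2, q_0 = 2*0 + 1 = 1.
  i=1: a_1=1, p_1 = 1*2 + 1 = 3, q_1 = 1*1 + 0 = 1.
  i=2: a_2=3, p_2 = 3*3 + 2 = 11, q_2 = 3*1 + 1 = 4.
  i=3: a_3=2, p_3 = 2*11 + 3 = 25, q_3 = 2*4 + 1 = 9.
q_3 = 9 > 7, so the last convergent with denominator <= 7 is p_2/q_2 = 11/4.
The closest fraction with denominator <= 7 is either p_2/q_2 or the intermediate fraction (k*p_2 + p_1)/(k*q_2 + q_1) with the largest k >= 1 whose denominator stays <= 7; these approach x as k grows, and every other convergent or intermediate fraction in range is farther away.
Largest k: floor((7 - q_1)/q_2) = floor((7 - 1)/4) = 1.
That gives (1*11 + 3)/(1*4 + 1) = 14/5.
Compare the errors: |x - 11/4| = |61*4 - 11*22|/(22*4) = 2/88, and |x - 14/5| = |61*5 - 14*22|/(22*5) = 3/110.
Cross-multiplying, 2*110 = 220 < 264 = 3*88, so 2/88 is smaller: the convergent 11/4 is closer to x than 14/5.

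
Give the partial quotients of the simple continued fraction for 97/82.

[1; 5, 2, 7]

Run the Euclidean algorithm on 97 and 82; the successive quotients are the partial quotients a_0, a_1, ... (each step inverts the fractional part left over by the previous one):
  97 = 1*82 + 15, so a_0 = 1.
  82 = 5*15 + 7, so a_1 = 5.
  15 = 2*7 + 1, so a_2 = 2.
  7 = 7*1 + 0, so a_3 = 7.
The remainder reaches 0 after 4 divisions, so the expansion has 4 partial quotients, read off in order.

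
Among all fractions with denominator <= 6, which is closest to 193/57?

Expand x = 193/57 as a continued fraction with the Euclidean algorithm:
  193 = 3*57 + 22, so a_0 = 3.
  57 = 2*22 + 13, so a_1 = 2.
  22 = 1*13 + 9, so a_2 = 1.
  13 = 1*9 + 4, so a_3 = 1.
  9 = 2*4 + 1, so a_4 = 2.
  4 = 4*1 + 0, so a_5 = 4.
so x = [3; 2, 1, 1, 2, 4].
Convergents (p_i = a_i*p_{i-1} + p_{i-2}, q_i = a_i*q_{i-1} + q_{i-2} with p_{-2}=0, p_{-1}=1, q_{-2}=1, q_{-1}=0), until the denominator exceeds 6:
  i=0: a_0=3, p_0 = 3*1 + 0 = 3, q_0 = 3*0 + 1 = 1.
  i=1: a_1=2, p_1 = 2*3 + 1 = 7, q_1 = 2*1 + 0 = 2.
  i=2: a_2=1, p_2 = 1*7 + 3 = 10, q_2 = 1*2 + 1 = 3.
  i=3: a_3=1, p_3 = 1*10 + 7 = 17, q_3 = 1*3 + 2 = 5.
  i=4: a_4=2, p_4 = 2*17 + 10 = 44, q_4 = 2*5 + 3 = 13.
q_4 = 13 > 6, so the last convergent with denominator <= 6 is p_3/q_3 = 17/5.
The closest fraction with denominator <= 6 is either p_3/q_3 or the intermediate fraction (k*p_3 + p_2)/(k*q_3 + q_2) with the largest k >= 1 whose denominator stays <= 6; these approach x as k grows, and every other convergent or intermediate fraction in range is farther away.
Largest k: floor((6 - q_2)/q_3) = floor((6 - 3)/5) = 0.
Since k = 0, no intermediate fraction beyond p_3/q_3 has denominator <= 6, so the convergent 17/5 is the closest (its error is |193*5 - 17*57|/(57*5) = 4/285).

17/5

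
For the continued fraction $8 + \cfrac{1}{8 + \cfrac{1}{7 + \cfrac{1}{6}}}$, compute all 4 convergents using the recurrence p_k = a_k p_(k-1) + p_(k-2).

8/1, 65/8, 463/57, 2843/350

Using the convergent recurrence p_i = a_i*p_{i-1} + p_{i-2}, q_i = a_i*q_{i-1} + q_{i-2} with p_{-2}=0, p_{-1}=1, q_{-2}=1, q_{-1}=0:
  i=0: a_0=8, p_0 = 8*1 + 0 = 8, q_0 = 8*0 + 1 = 1.
  i=1: a_1=8, p_1 = 8*8 + 1 = 65, q_1 = 8*1 + 0 = 8.
  i=2: a_2=7, p_2 = 7*65 + 8 = 463, q_2 = 7*8 + 1 = 57.
  i=3: a_3=6, p_3 = 6*463 + 65 = 2843, q_3 = 6*57 + 8 = 350.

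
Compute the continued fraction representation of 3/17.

[0; 5, 1, 2]

Run the Euclidean algorithm on 3 and 17; the successive quotients are the partial quotients a_0, a_1, ... (each step inverts the fractional part left over by the previous one):
  3 = 0*17 + 3, so a_0 = 0.
  17 = 5*3 + 2, so a_1 = 5.
  3 = 1*2 + 1, so a_2 = 1.
  2 = 2*1 + 0, so a_3 = 2.
The remainder reaches 0 after 4 divisions, so the expansion has 4 partial quotients, read off in order.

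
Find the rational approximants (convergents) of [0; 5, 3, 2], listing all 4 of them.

0/1, 1/5, 3/16, 7/37

Using the convergent recurrence p_i = a_i*p_{i-1} + p_{i-2}, q_i = a_i*q_{i-1} + q_{i-2} with p_{-2}=0, p_{-1}=1, q_{-2}=1, q_{-1}=0:
  i=0: a_0=0, p_0 = 0*1 + 0 = 0, q_0 = 0*0 + 1 = 1.
  i=1: a_1=5, p_1 = 5*0 + 1 = 1, q_1 = 5*1 + 0 = 5.
  i=2: a_2=3, p_2 = 3*1 + 0 = 3, q_2 = 3*5 + 1 = 16.
  i=3: a_3=2, p_3 = 2*3 + 1 = 7, q_3 = 2*16 + 5 = 37.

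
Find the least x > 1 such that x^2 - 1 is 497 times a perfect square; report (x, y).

(x, y) = (1201887, 53912)

First expand sqrt(497) as a continued fraction. With x_i = (sqrt(497) + m_i)/d_i and (m_0, d_0) = (0, 1): a_0 = floor(sqrt(497)) = 22, since 22^2 = 484 <= 497 < 529 = 23^2.
Iterate m_{i+1} = d_i*a_i - m_i, d_{i+1} = (497 - m_{i+1}^2)/d_i, a_{i+1} = floor((a_0 + m_{i+1})/d_{i+1}):
  m_1 = 1*22 - 0 = 22, d_1 = (497 - 22^2)/1 = 13/1 = 13, a_1 = floor((22 + 22)/13) = 3.
  m_2 = 13*3 - 22 = 17, d_2 = (497 - 17^2)/13 = 208/13 = 16, a_2 = floor((22 + 17)/16) = 2.
  m_3 = 16*2 - 17 = 15, d_3 = (497 - 15^2)/16 = 272/16 = 17, a_3 = floor((22 + 15)/17) = 2.
  m_4 = 17*2 - 15 = 19, d_4 = (497 - 19^2)/17 = 136/17 = 8, a_4 = floor((22 + 19)/8) = 5.
  m_5 = 8*5 - 19 = 21, d_5 = (497 - 21^2)/8 = 56/8 = 7, a_5 = floor((22 + 21)/7) = 6.
  m_6 = 7*6 - 21 = 21, d_6 = (497 - 21^2)/7 = 56/7 = 8, a_6 = floor((22 + 21)/8) = 5.
  m_7 = 8*5 - 21 = 19, d_7 = (497 - 19^2)/8 = 136/8 = 17, a_7 = floor((22 + 19)/17) = 2.
  m_8 = 17*2 - 19 = 15, d_8 = (497 - 15^2)/17 = 272/17 = 16, a_8 = floor((22 + 15)/16) = 2.
  m_9 = 16*2 - 15 = 17, d_9 = (497 - 17^2)/16 = 208/16 = 13, a_9 = floor((22 + 17)/13) = 3.
  m_10 = 13*3 - 17 = 22, d_10 = (497 - 22^2)/13 = 13/13 = 1, a_10 = floor((22 + 22)/1) = 44.
  m_11 = 1*44 - 22 = 22, d_11 = (497 - 22^2)/1 = 13/1 = 13: (m_11, d_11) = (m_1, d_1) = (22, 13), so from here the quotients repeat a_1, ..., a_10; the period length is 10.
So sqrt(497) = [22; (3, 2, 2, 5, 6, 5, 2, 2, 3, 44)] with period length k = 10.
k is even, so the fundamental solution of x^2 - 497y^2 = 1 is (p_{k-1}, q_{k-1}) = (p_9, q_9); compute convergents through index 9.
Convergents (p_i = a_i*p_{i-1} + p_{i-2}, q_i = a_i*q_{i-1} + q_{i-2} with p_{-2}=0, p_{-1}=1, q_{-2}=1, q_{-1}=0):
  i=0: a_0=22, p_0 = 22*1 + 0 = 22, q_0 = 22*0 + 1 = 1.
  i=1: a_1=3, p_1 = 3*22 + 1 = 67, q_1 = 3*1 + 0 = 3.
  i=2: a_2=2, p_2 = 2*67 + 22 = 156, q_2 = 2*3 + 1 = 7.
  i=3: a_3=2, p_3 = 2*156 + 67 = 379, q_3 = 2*7 + 3 = 17.
  i=4: a_4=5, p_4 = 5*379 + 156 = 2051, q_4 = 5*17 + 7 = 92.
  i=5: a_5=6, p_5 = 6*2051 + 379 = 12685, q_5 = 6*92 + 17 = 569.
  i=6: a_6=5, p_6 = 5*12685 + 2051 = 65476, q_6 = 5*569 + 92 = 2937.
  i=7: a_7=2, p_7 = 2*65476 + 12685 = 143637, q_7 = 2*2937 + 569 = 6443.
  i=8: a_8=2, p_8 = 2*143637 + 65476 = 352750, q_8 = 2*6443 + 2937 = 15823.
  i=9: a_9=3, p_9 = 3*352750 + 143637 = 1201887, q_9 = 3*15823 + 6443 = 53912.
Check: 1201887^2 - 497*53912^2 = 1444532360769 - 1444532360768 = 1, so (x, y) = (1201887, 53912) solves the equation, and by the theorem it is the least positive solution.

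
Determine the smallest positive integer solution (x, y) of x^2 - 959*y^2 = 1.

(x, y) = (960, 31)

First expand sqrt(959) as a continued fraction. With x_i = (sqrt(959) + m_i)/d_i and (m_0, d_0) = (0, 1): a_0 = floor(sqrt(959)) = 30, since 30^2 = 900 <= 959 < 961 = 31^2.
Iterate m_{i+1} = d_i*a_i - m_i, d_{i+1} = (959 - m_{i+1}^2)/d_i, a_{i+1} = floor((a_0 + m_{i+1})/d_{i+1}):
  m_1 = 1*30 - 0 = 30, d_1 = (959 - 30^2)/1 = 59/1 = 59, a_1 = floor((30 + 30)/59) = 1.
  m_2 = 59*1 - 30 = 29, d_2 = (959 - 29^2)/59 = 118/59 = 2, a_2 = floor((30 + 29)/2) = 29.
  m_3 = 2*29 - 29 = 29, d_3 = (959 - 29^2)/2 = 118/2 = 59, a_3 = floor((30 + 29)/59) = 1.
  m_4 = 59*1 - 29 = 30, d_4 = (959 - 30^2)/59 = 59/59 = 1, a_4 = floor((30 + 30)/1) = 60.
  m_5 = 1*60 - 30 = 30, d_5 = (959 - 30^2)/1 = 59/1 = 59: (m_5, d_5) = (m_1, d_1) = (30, 59), so from here the quotients repeat a_1, ..., a_4; the period length is 4.
So sqrt(959) = [30; (1, 29, 1, 60)] with period length k = 4.
k is even, so the fundamental solution of x^2 - 959y^2 = 1 is (p_{k-1}, q_{k-1}) = (p_3, q_3); compute convergents through index 3.
Convergents (p_i = a_i*p_{i-1} + p_{i-2}, q_i = a_i*q_{i-1} + q_{i-2} with p_{-2}=0, p_{-1}=1, q_{-2}=1, q_{-1}=0):
  i=0: a_0=30, p_0 = 30*1 + 0 = 30, q_0 = 30*0 + 1 = 1.
  i=1: a_1=1, p_1 = 1*30 + 1 = 31, q_1 = 1*1 + 0 = 1.
  i=2: a_2=29, p_2 = 29*31 + 30 = 929, q_2 = 29*1 + 1 = 30.
  i=3: a_3=1, p_3 = 1*929 + 31 = 960, q_3 = 1*30 + 1 = 31.
Check: 960^2 - 959*31^2 = 921600 - 921599 = 1, so (x, y) = (960, 31) solves the equation, and by the theorem it is the least positive solution.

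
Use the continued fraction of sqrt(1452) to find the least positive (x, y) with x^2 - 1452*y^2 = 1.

First expand sqrt(1452) as a continued fraction. With x_i = (sqrt(1452) + m_i)/d_i and (m_0, d_0) = (0, 1): a_0 = floor(sqrt(1452)) = 38, since 38^2 = 1444 <= 1452 < 1521 = 39^2.
Iterate m_{i+1} = d_i*a_i - m_i, d_{i+1} = (1452 - m_{i+1}^2)/d_i, a_{i+1} = floor((a_0 + m_{i+1})/d_{i+1}):
  m_1 = 1*38 - 0 = 38, d_1 = (1452 - 38^2)/1 = 8/1 = 8, a_1 = floor((38 + 38)/8) = 9.
  m_2 = 8*9 - 38 = 34, d_2 = (1452 - 34^2)/8 = 296/8 = 37, a_2 = floor((38 + 34)/37) = 1.
  m_3 = 37*1 - 34 = 3, d_3 = (1452 - 3^2)/37 = 1443/37 = 39, a_3 = floor((38 + 3)/39) = 1.
  m_4 = 39*1 - 3 = 36, d_4 = (1452 - 36^2)/39 = 156/39 = 4, a_4 = floor((38 + 36)/4) = 18.
  m_5 = 4*18 - 36 = 36, d_5 = (1452 - 36^2)/4 = 156/4 = 39, a_5 = floor((38 + 36)/39) = 1.
  m_6 = 39*1 - 36 = 3, d_6 = (1452 - 3^2)/39 = 1443/39 = 37, a_6 = floor((38 + 3)/37) = 1.
  m_7 = 37*1 - 3 = 34, d_7 = (1452 - 34^2)/37 = 296/37 = 8, a_7 = floor((38 + 34)/8) = 9.
  m_8 = 8*9 - 34 = 38, d_8 = (1452 - 38^2)/8 = 8/8 = 1, a_8 = floor((38 + 38)/1) = 76.
  m_9 = 1*76 - 38 = 38, d_9 = (1452 - 38^2)/1 = 8/1 = 8: (m_9, d_9) = (m_1, d_1) = (38, 8), so from here the quotients repeat a_1, ..., a_8; the period length is 8.
So sqrt(1452) = [38; (9, 1, 1, 18, 1, 1, 9, 76)] with period length k = 8.
k is even, so the fundamental solution of x^2 - 1452y^2 = 1 is (p_{k-1}, q_{k-1}) = (p_7, q_7); compute convergents through index 7.
Convergents (p_i = a_i*p_{i-1} + p_{i-2}, q_i = a_i*q_{i-1} + q_{i-2} with p_{-2}=0, p_{-1}=1, q_{-2}=1, q_{-1}=0):
  i=0: a_0=38, p_0 = 38*1 + 0 = 38, q_0 = 38*0 + 1 = 1.
  i=1: a_1=9, p_1 = 9*38 + 1 = 343, q_1 = 9*1 + 0 = 9.
  i=2: a_2=1, p_2 = 1*343 + 38 = 381, q_2 = 1*9 + 1 = 10.
  i=3: a_3=1, p_3 = 1*381 + 343 = 724, q_3 = 1*10 + 9 = 19.
  i=4: a_4=18, p_4 = 18*724 + 381 = 13413, q_4 = 18*19 + 10 = 352.
  i=5: a_5=1, p_5 = 1*13413 + 724 = 14137, q_5 = 1*352 + 19 = 371.
  i=6: a_6=1, p_6 = 1*14137 + 13413 = 27550, q_6 = 1*371 + 352 = 723.
  i=7: a_7=9, p_7 = 9*27550 + 14137 = 262087, q_7 = 9*723 + 371 = 6878.
Check: 262087^2 - 1452*6878^2 = 68689595569 - 68689595568 = 1, so (x, y) = (262087, 6878) solves the equation, and by the theorem it is the least positive solution.

(x, y) = (262087, 6878)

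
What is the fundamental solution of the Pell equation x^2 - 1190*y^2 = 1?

(x, y) = (69, 2)

First expand sqrt(1190) as a continued fraction. With x_i = (sqrt(1190) + m_i)/d_i and (m_0, d_0) = (0, 1): a_0 = floor(sqrt(1190)) = 34, since 34^2 = 1156 <= 1190 < 1225 = 35^2.
Iterate m_{i+1} = d_i*a_i - m_i, d_{i+1} = (1190 - m_{i+1}^2)/d_i, a_{i+1} = floor((a_0 + m_{i+1})/d_{i+1}):
  m_1 = 1*34 - 0 = 34, d_1 = (1190 - 34^2)/1 = 34/1 = 34, a_1 = floor((34 + 34)/34) = 2.
  m_2 = 34*2 - 34 = 34, d_2 = (1190 - 34^2)/34 = 34/34 = 1, a_2 = floor((34 + 34)/1) = 68.
  m_3 = 1*68 - 34 = 34, d_3 = (1190 - 34^2)/1 = 34/1 = 34: (m_3, d_3) = (m_1, d_1) = (34, 34), so from here the quotients repeat a_1, a_2; the period length is 2.
So sqrt(1190) = [34; (2, 68)] with period length k = 2.
k is even, so the fundamental solution of x^2 - 1190y^2 = 1 is (p_{k-1}, q_{k-1}) = (p_1, q_1); compute convergents through index 1.
Convergents (p_i = a_i*p_{i-1} + p_{i-2}, q_i = a_i*q_{i-1} + q_{i-2} with p_{-2}=0, p_{-1}=1, q_{-2}=1, q_{-1}=0):
  i=0: a_0=34, p_0 = 34*1 + 0 = 34, q_0 = 34*0 + 1 = 1.
  i=1: a_1=2, p_1 = 2*34 + 1 = 69, q_1 = 2*1 + 0 = 2.
Check: 69^2 - 1190*2^2 = 4761 - 4760 = 1, so (x, y) = (69, 2) solves the equation, and by the theorem it is the least positive solution.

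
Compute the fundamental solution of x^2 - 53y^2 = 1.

First expand sqrt(53) as a continued fraction. With x_i = (sqrt(53) + m_i)/d_i and (m_0, d_0) = (0, 1): a_0 = floor(sqrt(53)) = 7, since 7^2 = 49 <= 53 < 64 = 8^2.
Iterate m_{i+1} = d_i*a_i - m_i, d_{i+1} = (53 - m_{i+1}^2)/d_i, a_{i+1} = floor((a_0 + m_{i+1})/d_{i+1}):
  m_1 = 1*7 - 0 = 7, d_1 = (53 - 7^2)/1 = 4/1 = 4, a_1 = floor((7 + 7)/4) = 3.
  m_2 = 4*3 - 7 = 5, d_2 = (53 - 5^2)/4 = 28/4 = 7, a_2 = floor((7 + 5)/7) = 1.
  m_3 = 7*1 - 5 = 2, d_3 = (53 - 2^2)/7 = 49/7 = 7, a_3 = floor((7 + 2)/7) = 1.
  m_4 = 7*1 - 2 = 5, d_4 = (53 - 5^2)/7 = 28/7 = 4, a_4 = floor((7 + 5)/4) = 3.
  m_5 = 4*3 - 5 = 7, d_5 = (53 - 7^2)/4 = 4/4 = 1, a_5 = floor((7 + 7)/1) = 14.
  m_6 = 1*14 - 7 = 7, d_6 = (53 - 7^2)/1 = 4/1 = 4: (m_6, d_6) = (m_1, d_1) = (7, 4), so from here the quotients repeat a_1, ..., a_5; the period length is 5.
So sqrt(53) = [7; (3, 1, 1, 3, 14)] with period length k = 5.
k is odd, so (p_{k-1}, q_{k-1}) only solves x^2 - 53y^2 = -1 and the fundamental solution of x^2 - 53y^2 = 1 is (p_{2k-1}, q_{2k-1}) = (p_9, q_9); compute convergents through index 9, running through the period twice.
Convergents (p_i = a_i*p_{i-1} + p_{i-2}, q_i = a_i*q_{i-1} + q_{i-2} with p_{-2}=0, p_{-1}=1, q_{-2}=1, q_{-1}=0):
  i=0: a_0=7, p_0 = 7*1 + 0 = 7, q_0 = 7*0 + 1 = 1.
  i=1: a_1=3, p_1 = 3*7 + 1 = 22, q_1 = 3*1 + 0 = 3.
  i=2: a_2=1, p_2 = 1*22 + 7 = 29, q_2 = 1*3 + 1 = 4.
  i=3: a_3=1, p_3 = 1*29 + 22 = 51, q_3 = 1*4 + 3 = 7.
  i=4: a_4=3, p_4 = 3*51 + 29 = 182, q_4 = 3*7 + 4 = 25.
  i=5: a_5=14, p_5 = 14*182 + 51 = 2599, q_5 = 14*25 + 7 = 357.
  i=6: a_6=3, p_6 = 3*2599 + 182 = 7979, q_6 = 3*357 + 25 = 1096.
  i=7: a_7=1, p_7 = 1*7979 + 2599 = 10578, q_7 = 1*1096 + 357 = 1453.
  i=8: a_8=1, p_8 = 1*10578 + 7979 = 18557, q_8 = 1*1453 + 1096 = 2549.
  i=9: a_9=3, p_9 = 3*18557 + 10578 = 66249, q_9 = 3*2549 + 1453 = 9100.
Indeed p_4^2 - 53*q_4^2 = 33124 - 33125 = -1, not +1.
Check: 66249^2 - 53*9100^2 = 4388930001 - 4388930000 = 1, so (x, y) = (66249, 9100) solves the equation, and by the theorem it is the least positive solution.

(x, y) = (66249, 9100)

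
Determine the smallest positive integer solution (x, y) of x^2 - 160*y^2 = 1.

(x, y) = (721, 57)

First expand sqrt(160) as a continued fraction. With x_i = (sqrt(160) + m_i)/d_i and (m_0, d_0) = (0, 1): a_0 = floor(sqrt(160)) = 12, since 12^2 = 144 <= 160 < 169 = 13^2.
Iterate m_{i+1} = d_i*a_i - m_i, d_{i+1} = (160 - m_{i+1}^2)/d_i, a_{i+1} = floor((a_0 + m_{i+1})/d_{i+1}):
  m_1 = 1*12 - 0 = 12, d_1 = (160 - 12^2)/1 = 16/1 = 16, a_1 = floor((12 + 12)/16) = 1.
  m_2 = 16*1 - 12 = 4, d_2 = (160 - 4^2)/16 = 144/16 = 9, a_2 = floor((12 + 4)/9) = 1.
  m_3 = 9*1 - 4 = 5, d_3 = (160 - 5^2)/9 = 135/9 = 15, a_3 = floor((12 + 5)/15) = 1.
  m_4 = 15*1 - 5 = 10, d_4 = (160 - 10^2)/15 = 60/15 = 4, a_4 = floor((12 + 10)/4) = 5.
  m_5 = 4*5 - 10 = 10, d_5 = (160 - 10^2)/4 = 60/4 = 15, a_5 = floor((12 + 10)/15) = 1.
  m_6 = 15*1 - 10 = 5, d_6 = (160 - 5^2)/15 = 135/15 = 9, a_6 = floor((12 + 5)/9) = 1.
  m_7 = 9*1 - 5 = 4, d_7 = (160 - 4^2)/9 = 144/9 = 16, a_7 = floor((12 + 4)/16) = 1.
  m_8 = 16*1 - 4 = 12, d_8 = (160 - 12^2)/16 = 16/16 = 1, a_8 = floor((12 + 12)/1) = 24.
  m_9 = 1*24 - 12 = 12, d_9 = (160 - 12^2)/1 = 16/1 = 16: (m_9, d_9) = (m_1, d_1) = (12, 16), so from here the quotients repeat a_1, ..., a_8; the period length is 8.
So sqrt(160) = [12; (1, 1, 1, 5, 1, 1, 1, 24)] with period length k = 8.
k is even, so the fundamental solution of x^2 - 160y^2 = 1 is (p_{k-1}, q_{k-1}) = (p_7, q_7); compute convergents through index 7.
Convergents (p_i = a_i*p_{i-1} + p_{i-2}, q_i = a_i*q_{i-1} + q_{i-2} with p_{-2}=0, p_{-1}=1, q_{-2}=1, q_{-1}=0):
  i=0: a_0=12, p_0 = 12*1 + 0 = 12, q_0 = 12*0 + 1 = 1.
  i=1: a_1=1, p_1 = 1*12 + 1 = 13, q_1 = 1*1 + 0 = 1.
  i=2: a_2=1, p_2 = 1*13 + 12 = 25, q_2 = 1*1 + 1 = 2.
  i=3: a_3=1, p_3 = 1*25 + 13 = 38, q_3 = 1*2 + 1 = 3.
  i=4: a_4=5, p_4 = 5*38 + 25 = 215, q_4 = 5*3 + 2 = 17.
  i=5: a_5=1, p_5 = 1*215 + 38 = 253, q_5 = 1*17 + 3 = 20.
  i=6: a_6=1, p_6 = 1*253 + 215 = 468, q_6 = 1*20 + 17 = 37.
  i=7: a_7=1, p_7 = 1*468 + 253 = 721, q_7 = 1*37 + 20 = 57.
Check: 721^2 - 160*57^2 = 519841 - 519840 = 1, so (x, y) = (721, 57) solves the equation, and by the theorem it is the least positive solution.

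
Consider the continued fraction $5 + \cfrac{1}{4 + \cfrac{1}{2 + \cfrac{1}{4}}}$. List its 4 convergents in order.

5/1, 21/4, 47/9, 209/40

Using the convergent recurrence p_i = a_i*p_{i-1} + p_{i-2}, q_i = a_i*q_{i-1} + q_{i-2} with p_{-2}=0, p_{-1}=1, q_{-2}=1, q_{-1}=0:
  i=0: a_0=5, p_0 = 5*1 + 0 = 5, q_0 = 5*0 + 1 = 1.
  i=1: a_1=4, p_1 = 4*5 + 1 = 21, q_1 = 4*1 + 0 = 4.
  i=2: a_2=2, p_2 = 2*21 + 5 = 47, q_2 = 2*4 + 1 = 9.
  i=3: a_3=4, p_3 = 4*47 + 21 = 209, q_3 = 4*9 + 4 = 40.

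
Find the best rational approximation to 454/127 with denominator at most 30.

Expand x = 454/127 as a continued fraction with the Euclidean algorithm:
  454 = 3*127 + 73, so a_0 = 3.
  127 = 1*73 + 54, so a_1 = 1.
  73 = 1*54 + 19, so a_2 = 1.
  54 = 2*19 + 16, so a_3 = 2.
  19 = 1*16 + 3, so a_4 = 1.
  16 = 5*3 + 1, so a_5 = 5.
  3 = 3*1 + 0, so a_6 = 3.
so x = [3; 1, 1, 2, 1, 5, 3].
Convergents (p_i = a_i*p_{i-1} + p_{i-2}, q_i = a_i*q_{i-1} + q_{i-2} with p_{-2}=0, p_{-1}=1, q_{-2}=1, q_{-1}=0), until the denominator exceeds 30:
  i=0: a_0=3, p_0 = 3*1 + 0 = 3, q_0 = 3*0 + 1 = 1.
  i=1: a_1=1, p_1 = 1*3 + 1 = 4, q_1 = 1*1 + 0 = 1.
  i=2: a_2=1, p_2 = 1*4 + 3 = 7, q_2 = 1*1 + 1 = 2.
  i=3: a_3=2, p_3 = 2*7 + 4 = 18, q_3 = 2*2 + 1 = 5.
  i=4: a_4=1, p_4 = 1*18 + 7 = 25, q_4 = 1*5 + 2 = 7.
  i=5: a_5=5, p_5 = 5*25 + 18 = 143, q_5 = 5*7 + 5 = 40.
q_5 = 40 > 30, so the last convergent with denominator <= 30 is p_4/q_4 = 25/7.
The closest fraction with denominator <= 30 is either p_4/q_4 or the intermediate fraction (k*p_4 + p_3)/(k*q_4 + q_3) with the largest k >= 1 whose denominator stays <= 30; these approach x as k grows, and every other convergent or intermediate fraction in range is farther away.
Largest k: floor((30 - q_3)/q_4) = floor((30 - 5)/7) = 3.
That gives (3*25 + 18)/(3*7 + 5) = 93/26.
Compare the errors: |x - 25/7| = |454*7 - 25*127|/(127*7) = 3/889, and |x - 93/26| = |454*26 - 93*127|/(127*26) = 7/3302.
Cross-multiplying, 7*889 = 6223 < 9906 = 3*3302, so 7/3302 is smaller: the intermediate fraction 93/26 is closer to x than 25/7.

93/26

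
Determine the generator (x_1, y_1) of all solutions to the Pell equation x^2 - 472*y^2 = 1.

First expand sqrt(472) as a continued fraction. With x_i = (sqrt(472) + m_i)/d_i and (m_0, d_0) = (0, 1): a_0 = floor(sqrt(472)) = 21, since 21^2 = 441 <= 472 < 484 = 22^2.
Iterate m_{i+1} = d_i*a_i - m_i, d_{i+1} = (472 - m_{i+1}^2)/d_i, a_{i+1} = floor((a_0 + m_{i+1})/d_{i+1}):
  m_1 = 1*21 - 0 = 21, d_1 = (472 - 21^2)/1 = 31/1 = 31, a_1 = floor((21 + 21)/31) = 1.
  m_2 = 31*1 - 21 = 10, d_2 = (472 - 10^2)/31 = 372/31 = 12, a_2 = floor((21 + 10)/12) = 2.
  m_3 = 12*2 - 10 = 14, d_3 = (472 - 14^2)/12 = 276/12 = 23, a_3 = floor((21 + 14)/23) = 1.
  m_4 = 23*1 - 14 = 9, d_4 = (472 - 9^2)/23 = 391/23 = 17, a_4 = floor((21 + 9)/17) = 1.
  m_5 = 17*1 - 9 = 8, d_5 = (472 - 8^2)/17 = 408/17 = 24, a_5 = floor((21 + 8)/24) = 1.
  m_6 = 24*1 - 8 = 16, d_6 = (472 - 16^2)/24 = 216/24 = 9, a_6 = floor((21 + 16)/9) = 4.
  m_7 = 9*4 - 16 = 20, d_7 = (472 - 20^2)/9 = 72/9 = 8, a_7 = floor((21 + 20)/8) = 5.
  m_8 = 8*5 - 20 = 20, d_8 = (472 - 20^2)/8 = 72/8 = 9, a_8 = floor((21 + 20)/9) = 4.
  m_9 = 9*4 - 20 = 16, d_9 = (472 - 16^2)/9 = 216/9 = 24, a_9 = floor((21 + 16)/24) = 1.
  m_10 = 24*1 - 16 = 8, d_10 = (472 - 8^2)/24 = 408/24 = 17, a_10 = floor((21 + 8)/17) = 1.
  m_11 = 17*1 - 8 = 9, d_11 = (472 - 9^2)/17 = 391/17 = 23, a_11 = floor((21 + 9)/23) = 1.
  m_12 = 23*1 - 9 = 14, d_12 = (472 - 14^2)/23 = 276/23 = 12, a_12 = floor((21 + 14)/12) = 2.
  m_13 = 12*2 - 14 = 10, d_13 = (472 - 10^2)/12 = 372/12 = 31, a_13 = floor((21 + 10)/31) = 1.
  m_14 = 31*1 - 10 = 21, d_14 = (472 - 21^2)/31 = 31/31 = 1, a_14 = floor((21 + 21)/1) = 42.
  m_15 = 1*42 - 21 = 21, d_15 = (472 - 21^2)/1 = 31/1 = 31: (m_15, d_15) = (m_1, d_1) = (21, 31), so from here the quotients repeat a_1, ..., a_14; the period length is 14.
So sqrt(472) = [21; (1, 2, 1, 1, 1, 4, 5, 4, 1, 1, 1, 2, 1, 42)] with period length k = 14.
k is even, so the fundamental solution of x^2 - 472y^2 = 1 is (p_{k-1}, q_{k-1}) = (p_13, q_13); compute convergents through index 13.
Convergents (p_i = a_i*p_{i-1} + p_{i-2}, q_i = a_i*q_{i-1} + q_{i-2} with p_{-2}=0, p_{-1}=1, q_{-2}=1, q_{-1}=0):
  i=0: a_0=21, p_0 = 21*1 + 0 = 21, q_0 = 21*0 + 1 = 1.
  i=1: a_1=1, p_1 = 1*21 + 1 = 22, q_1 = 1*1 + 0 = 1.
  i=2: a_2=2, p_2 = 2*22 + 21 = 65, q_2 = 2*1 + 1 = 3.
  i=3: a_3=1, p_3 = 1*65 + 22 = 87, q_3 = 1*3 + 1 = 4.
  i=4: a_4=1, p_4 = 1*87 + 65 = 152, q_4 = 1*4 + 3 = 7.
  i=5: a_5=1, p_5 = 1*152 + 87 = 239, q_5 = 1*7 + 4 = 11.
  i=6: a_6=4, p_6 = 4*239 + 152 = 1108, q_6 = 4*11 + 7 = 51.
  i=7: a_7=5, p_7 = 5*1108 + 239 = 5779, q_7 = 5*51 + 11 = 266.
  i=8: a_8=4, p_8 = 4*5779 + 1108 = 24224, q_8 = 4*266 + 51 = 1115.
  i=9: a_9=1, p_9 = 1*24224 + 5779 = 30003, q_9 = 1*1115 + 266 = 1381.
  i=10: a_10=1, p_10 = 1*30003 + 24224 = 54227, q_10 = 1*1381 + 1115 = 2496.
  i=11: a_11=1, p_11 = 1*54227 + 30003 = 84230, q_11 = 1*2496 + 1381 = 3877.
  i=12: a_12=2, p_12 = 2*84230 + 54227 = 222687, q_12 = 2*3877 + 2496 = 10250.
  i=13: a_13=1, p_13 = 1*222687 + 84230 = 306917, q_13 = 1*10250 + 3877 = 14127.
Check: 306917^2 - 472*14127^2 = 94198044889 - 94198044888 = 1, so (x, y) = (306917, 14127) solves the equation, and by the theorem it is the least positive solution.

(x, y) = (306917, 14127)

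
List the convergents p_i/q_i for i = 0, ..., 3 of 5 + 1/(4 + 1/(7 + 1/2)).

5/1, 21/4, 152/29, 325/62

Using the convergent recurrence p_i = a_i*p_{i-1} + p_{i-2}, q_i = a_i*q_{i-1} + q_{i-2} with p_{-2}=0, p_{-1}=1, q_{-2}=1, q_{-1}=0:
  i=0: a_0=5, p_0 = 5*1 + 0 = 5, q_0 = 5*0 + 1 = 1.
  i=1: a_1=4, p_1 = 4*5 + 1 = 21, q_1 = 4*1 + 0 = 4.
  i=2: a_2=7, p_2 = 7*21 + 5 = 152, q_2 = 7*4 + 1 = 29.
  i=3: a_3=2, p_3 = 2*152 + 21 = 325, q_3 = 2*29 + 4 = 62.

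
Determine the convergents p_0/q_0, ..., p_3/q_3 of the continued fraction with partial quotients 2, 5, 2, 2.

Using the convergent recurrence p_i = a_i*p_{i-1} + p_{i-2}, q_i = a_i*q_{i-1} + q_{i-2} with p_{-2}=0, p_{-1}=1, q_{-2}=1, q_{-1}=0:
  i=0: a_0=2, p_0 = 2*1 + 0 = 2, q_0 = 2*0 + 1 = 1.
  i=1: a_1=5, p_1 = 5*2 + 1 = 11, q_1 = 5*1 + 0 = 5.
  i=2: a_2=2, p_2 = 2*11 + 2 = 24, q_2 = 2*5 + 1 = 11.
  i=3: a_3=2, p_3 = 2*24 + 11 = 59, q_3 = 2*11 + 5 = 27.

2/1, 11/5, 24/11, 59/27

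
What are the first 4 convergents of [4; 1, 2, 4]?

Using the convergent recurrence p_i = a_i*p_{i-1} + p_{i-2}, q_i = a_i*q_{i-1} + q_{i-2} with p_{-2}=0, p_{-1}=1, q_{-2}=1, q_{-1}=0:
  i=0: a_0=4, p_0 = 4*1 + 0 = 4, q_0 = 4*0 + 1 = 1.
  i=1: a_1=1, p_1 = 1*4 + 1 = 5, q_1 = 1*1 + 0 = 1.
  i=2: a_2=2, p_2 = 2*5 + 4 = 14, q_2 = 2*1 + 1 = 3.
  i=3: a_3=4, p_3 = 4*14 + 5 = 61, q_3 = 4*3 + 1 = 13.

4/1, 5/1, 14/3, 61/13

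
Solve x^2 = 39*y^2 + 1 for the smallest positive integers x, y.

First expand sqrt(39) as a continued fraction. With x_i = (sqrt(39) + m_i)/d_i and (m_0, d_0) = (0, 1): a_0 = floor(sqrt(39)) = 6, since 6^2 = 36 <= 39 < 49 = 7^2.
Iterate m_{i+1} = d_i*a_i - m_i, d_{i+1} = (39 - m_{i+1}^2)/d_i, a_{i+1} = floor((a_0 + m_{i+1})/d_{i+1}):
  m_1 = 1*6 - 0 = 6, d_1 = (39 - 6^2)/1 = 3/1 = 3, a_1 = floor((6 + 6)/3) = 4.
  m_2 = 3*4 - 6 = 6, d_2 = (39 - 6^2)/3 = 3/3 = 1, a_2 = floor((6 + 6)/1) = 12.
  m_3 = 1*12 - 6 = 6, d_3 = (39 - 6^2)/1 = 3/1 = 3: (m_3, d_3) = (m_1, d_1) = (6, 3), so from here the quotients repeat a_1, a_2; the period length is 2.
So sqrt(39) = [6; (4, 12)] with period length k = 2.
k is even, so the fundamental solution of x^2 - 39y^2 = 1 is (p_{k-1}, q_{k-1}) = (p_1, q_1); compute convergents through index 1.
Convergents (p_i = a_i*p_{i-1} + p_{i-2}, q_i = a_i*q_{i-1} + q_{i-2} with p_{-2}=0, p_{-1}=1, q_{-2}=1, q_{-1}=0):
  i=0: a_0=6, p_0 = 6*1 + 0 = 6, q_0 = 6*0 + 1 = 1.
  i=1: a_1=4, p_1 = 4*6 + 1 = 25, q_1 = 4*1 + 0 = 4.
Check: 25^2 - 39*4^2 = 625 - 624 = 1, so (x, y) = (25, 4) solves the equation, and by the theorem it is the least positive solution.

(x, y) = (25, 4)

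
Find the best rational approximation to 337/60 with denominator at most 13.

73/13

Expand x = 337/60 as a continued fraction with the Euclidean algorithm:
  337 = 5*60 + 37, so a_0 = 5.
  60 = 1*37 + 23, so a_1 = 1.
  37 = 1*23 + 14, so a_2 = 1.
  23 = 1*14 + 9, so a_3 = 1.
  14 = 1*9 + 5, so a_4 = 1.
  9 = 1*5 + 4, so a_5 = 1.
  5 = 1*4 + 1, so a_6 = 1.
  4 = 4*1 + 0, so a_7 = 4.
so x = [5; 1, 1, 1, 1, 1, 1, 4].
Convergents (p_i = a_i*p_{i-1} + p_{i-2}, q_i = a_i*q_{i-1} + q_{i-2} with p_{-2}=0, p_{-1}=1, q_{-2}=1, q_{-1}=0), until the denominator exceeds 13:
  i=0: a_0=5, p_0 = 5*1 + 0 = 5, q_0 = 5*0 + 1 = 1.
  i=1: a_1=1, p_1 = 1*5 + 1 = 6, q_1 = 1*1 + 0 = 1.
  i=2: a_2=1, p_2 = 1*6 + 5 = 11, q_2 = 1*1 + 1 = 2.
  i=3: a_3=1, p_3 = 1*11 + 6 = 17, q_3 = 1*2 + 1 = 3.
  i=4: a_4=1, p_4 = 1*17 + 11 = 28, q_4 = 1*3 + 2 = 5.
  i=5: a_5=1, p_5 = 1*28 + 17 = 45, q_5 = 1*5 + 3 = 8.
  i=6: a_6=1, p_6 = 1*45 + 28 = 73, q_6 = 1*8 + 5 = 13.
  i=7: a_7=4, p_7 = 4*73 + 45 = 337, q_7 = 4*13 + 8 = 60.
q_7 = 60 > 13, so the last convergent with denominator <= 13 is p_6/q_6 = 73/13.
The closest fraction with denominator <= 13 is either p_6/q_6 or the intermediate fraction (k*p_6 + p_5)/(k*q_6 + q_5) with the largest k >= 1 whose denominator stays <= 13; these approach x as k grows, and every other convergent or intermediate fraction in range is farther away.
Largest k: floor((13 - q_5)/q_6) = floor((13 - 8)/13) = 0.
Since k = 0, no intermediate fraction beyond p_6/q_6 has denominator <= 13, so the convergent 73/13 is the closest (its error is |337*13 - 73*60|/(60*13) = 1/780).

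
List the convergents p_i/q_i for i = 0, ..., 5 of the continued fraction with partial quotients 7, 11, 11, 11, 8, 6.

Using the convergent recurrence p_i = a_i*p_{i-1} + p_{i-2}, q_i = a_i*q_{i-1} + q_{i-2} with p_{-2}=0, p_{-1}=1, q_{-2}=1, q_{-1}=0:
  i=0: a_0=7, p_0 = 7*1 + 0 = 7, q_0 = 7*0 + 1 = 1.
  i=1: a_1=11, p_1 = 11*7 + 1 = 78, q_1 = 11*1 + 0 = 11.
  i=2: a_2=11, p_2 = 11*78 + 7 = 865, q_2 = 11*11 + 1 = 122.
  i=3: a_3=11, p_3 = 11*865 + 78 = 9593, q_3 = 11*122 + 11 = 1353.
  i=4: a_4=8, p_4 = 8*9593 + 865 = 77609, q_4 = 8*1353 + 122 = 10946.
  i=5: a_5=6, p_5 = 6*77609 + 9593 = 475247, q_5 = 6*10946 + 1353 = 67029.

7/1, 78/11, 865/122, 9593/1353, 77609/10946, 475247/67029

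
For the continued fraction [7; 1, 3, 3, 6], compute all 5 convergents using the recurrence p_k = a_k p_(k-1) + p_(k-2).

Using the convergent recurrence p_i = a_i*p_{i-1} + p_{i-2}, q_i = a_i*q_{i-1} + q_{i-2} with p_{-2}=0, p_{-1}=1, q_{-2}=1, q_{-1}=0:
  i=0: a_0=7, p_0 = 7*1 + 0 = 7, q_0 = 7*0 + 1 = 1.
  i=1: a_1=1, p_1 = 1*7 + 1 = 8, q_1 = 1*1 + 0 = 1.
  i=2: a_2=3, p_2 = 3*8 + 7 = 31, q_2 = 3*1 + 1 = 4.
  i=3: a_3=3, p_3 = 3*31 + 8 = 101, q_3 = 3*4 + 1 = 13.
  i=4: a_4=6, p_4 = 6*101 + 31 = 637, q_4 = 6*13 + 4 = 82.

7/1, 8/1, 31/4, 101/13, 637/82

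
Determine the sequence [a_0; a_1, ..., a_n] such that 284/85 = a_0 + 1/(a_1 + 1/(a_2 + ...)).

Run the Euclidean algorithm on 284 and 85; the successive quotients are the partial quotients a_0, a_1, ... (each step inverts the fractional part left over by the previous one):
  284 = 3*85 + 29, so a_0 = 3.
  85 = 2*29 + 27, so a_1 = 2.
  29 = 1*27 + 2, so a_2 = 1.
  27 = 13*2 + 1, so a_3 = 13.
  2 = 2*1 + 0, so a_4 = 2.
The remainder reaches 0 after 5 divisions, so the expansion has 5 partial quotients, read off in order.

[3; 2, 1, 13, 2]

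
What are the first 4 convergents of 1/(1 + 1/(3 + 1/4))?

Using the convergent recurrence p_i = a_i*p_{i-1} + p_{i-2}, q_i = a_i*q_{i-1} + q_{i-2} with p_{-2}=0, p_{-1}=1, q_{-2}=1, q_{-1}=0:
  i=0: a_0=0, p_0 = 0*1 + 0 = 0, q_0 = 0*0 + 1 = 1.
  i=1: a_1=1, p_1 = 1*0 + 1 = 1, q_1 = 1*1 + 0 = 1.
  i=2: a_2=3, p_2 = 3*1 + 0 = 3, q_2 = 3*1 + 1 = 4.
  i=3: a_3=4, p_3 = 4*3 + 1 = 13, q_3 = 4*4 + 1 = 17.

0/1, 1/1, 3/4, 13/17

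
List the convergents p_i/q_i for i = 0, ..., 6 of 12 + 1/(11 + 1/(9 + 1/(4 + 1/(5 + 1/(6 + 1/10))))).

Using the convergent recurrence p_i = a_i*p_{i-1} + p_{i-2}, q_i = a_i*q_{i-1} + q_{i-2} with p_{-2}=0, p_{-1}=1, q_{-2}=1, q_{-1}=0:
  i=0: a_0=12, p_0 = 12*1 + 0 = 12, q_0 = 12*0 + 1 = 1.
  i=1: a_1=11, p_1 = 11*12 + 1 = 133, q_1 = 11*1 + 0 = 11.
  i=2: a_2=9, p_2 = 9*133 + 12 = 1209, q_2 = 9*11 + 1 = 100.
  i=3: a_3=4, p_3 = 4*1209 + 133 = 4969, q_3 = 4*100 + 11 = 411.
  i=4: a_4=5, p_4 = 5*4969 + 1209 = 26054, q_4 = 5*411 + 100 = 2155.
  i=5: a_5=6, p_5 = 6*26054 + 4969 = 161293, q_5 = 6*2155 + 411 = 13341.
  i=6: a_6=10, p_6 = 10*161293 + 26054 = 1638984, q_6 = 10*13341 + 2155 = 135565.

12/1, 133/11, 1209/100, 4969/411, 26054/2155, 161293/13341, 1638984/135565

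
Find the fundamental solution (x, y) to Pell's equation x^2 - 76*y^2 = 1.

First expand sqrt(76) as a continued fraction. With x_i = (sqrt(76) + m_i)/d_i and (m_0, d_0) = (0, 1): a_0 = floor(sqrt(76)) = 8, since 8^2 = 64 <= 76 < 81 = 9^2.
Iterate m_{i+1} = d_i*a_i - m_i, d_{i+1} = (76 - m_{i+1}^2)/d_i, a_{i+1} = floor((a_0 + m_{i+1})/d_{i+1}):
  m_1 = 1*8 - 0 = 8, d_1 = (76 - 8^2)/1 = 12/1 = 12, a_1 = floor((8 + 8)/12) = 1.
  m_2 = 12*1 - 8 = 4, d_2 = (76 - 4^2)/12 = 60/12 = 5, a_2 = floor((8 + 4)/5) = 2.
  m_3 = 5*2 - 4 = 6, d_3 = (76 - 6^2)/5 = 40/5 = 8, a_3 = floor((8 + 6)/8) = 1.
  m_4 = 8*1 - 6 = 2, d_4 = (76 - 2^2)/8 = 72/8 = 9, a_4 = floor((8 + 2)/9) = 1.
  m_5 = 9*1 - 2 = 7, d_5 = (76 - 7^2)/9 = 27/9 = 3, a_5 = floor((8 + 7)/3) = 5.
  m_6 = 3*5 - 7 = 8, d_6 = (76 - 8^2)/3 = 12/3 = 4, a_6 = floor((8 + 8)/4) = 4.
  m_7 = 4*4 - 8 = 8, d_7 = (76 - 8^2)/4 = 12/4 = 3, a_7 = floor((8 + 8)/3) = 5.
  m_8 = 3*5 - 8 = 7, d_8 = (76 - 7^2)/3 = 27/3 = 9, a_8 = floor((8 + 7)/9) = 1.
  m_9 = 9*1 - 7 = 2, d_9 = (76 - 2^2)/9 = 72/9 = 8, a_9 = floor((8 + 2)/8) = 1.
  m_10 = 8*1 - 2 = 6, d_10 = (76 - 6^2)/8 = 40/8 = 5, a_10 = floor((8 + 6)/5) = 2.
  m_11 = 5*2 - 6 = 4, d_11 = (76 - 4^2)/5 = 60/5 = 12, a_11 = floor((8 + 4)/12) = 1.
  m_12 = 12*1 - 4 = 8, d_12 = (76 - 8^2)/12 = 12/12 = 1, a_12 = floor((8 + 8)/1) = 16.
  m_13 = 1*16 - 8 = 8, d_13 = (76 - 8^2)/1 = 12/1 = 12: (m_13, d_13) = (m_1, d_1) = (8, 12), so from here the quotients repeat a_1, ..., a_12; the period length is 12.
So sqrt(76) = [8; (1, 2, 1, 1, 5, 4, 5, 1, 1, 2, 1, 16)] with period length k = 12.
k is even, so the fundamental solution of x^2 - 76y^2 = 1 is (p_{k-1}, q_{k-1}) = (p_11, q_11); compute convergents through index 11.
Convergents (p_i = a_i*p_{i-1} + p_{i-2}, q_i = a_i*q_{i-1} + q_{i-2} with p_{-2}=0, p_{-1}=1, q_{-2}=1, q_{-1}=0):
  i=0: a_0=8, p_0 = 8*1 + 0 = 8, q_0 = 8*0 + 1 = 1.
  i=1: a_1=1, p_1 = 1*8 + 1 = 9, q_1 = 1*1 + 0 = 1.
  i=2: a_2=2, p_2 = 2*9 + 8 = 26, q_2 = 2*1 + 1 = 3.
  i=3: a_3=1, p_3 = 1*26 + 9 = 35, q_3 = 1*3 + 1 = 4.
  i=4: a_4=1, p_4 = 1*35 + 26 = 61, q_4 = 1*4 + 3 = 7.
  i=5: a_5=5, p_5 = 5*61 + 35 = 340, q_5 = 5*7 + 4 = 39.
  i=6: a_6=4, p_6 = 4*340 + 61 = 1421, q_6 = 4*39 + 7 = 163.
  i=7: a_7=5, p_7 = 5*1421 + 340 = 7445, q_7 = 5*163 + 39 = 854.
  i=8: a_8=1, p_8 = 1*7445 + 1421 = 8866, q_8 = 1*854 + 163 = 1017.
  i=9: a_9=1, p_9 = 1*8866 + 7445 = 16311, q_9 = 1*1017 + 854 = 1871.
  i=10: a_10=2, p_10 = 2*16311 + 8866 = 41488, q_10 = 2*1871 + 1017 = 4759.
  i=11: a_11=1, p_11 = 1*41488 + 16311 = 57799, q_11 = 1*4759 + 1871 = 6630.
Check: 57799^2 - 76*6630^2 = 3340724401 - 3340724400 = 1, so (x, y) = (57799, 6630) solves the equation, and by the theorem it is the least positive solution.

(x, y) = (57799, 6630)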